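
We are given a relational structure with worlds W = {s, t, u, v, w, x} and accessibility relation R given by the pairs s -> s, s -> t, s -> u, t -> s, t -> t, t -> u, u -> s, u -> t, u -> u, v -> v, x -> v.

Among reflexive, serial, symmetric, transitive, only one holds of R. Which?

transitive

Reflexive: no — w is not related to itself.
Serial: no — w has no R-successor.
Symmetric: no — x R v but not v R x.
Transitive: yes — every two-step R-path is closed by a direct edge.
Only transitive holds.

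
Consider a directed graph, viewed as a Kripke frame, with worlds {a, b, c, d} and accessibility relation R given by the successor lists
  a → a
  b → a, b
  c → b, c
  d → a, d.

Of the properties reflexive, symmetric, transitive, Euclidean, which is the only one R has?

reflexive

Reflexive: yes — every world is R-related to itself.
Symmetric: no — b R a but not a R b.
Transitive: no — c R b and b R a, but not c R a.
Euclidean: no — b R a and b R b, but not a R b.
Only reflexive holds.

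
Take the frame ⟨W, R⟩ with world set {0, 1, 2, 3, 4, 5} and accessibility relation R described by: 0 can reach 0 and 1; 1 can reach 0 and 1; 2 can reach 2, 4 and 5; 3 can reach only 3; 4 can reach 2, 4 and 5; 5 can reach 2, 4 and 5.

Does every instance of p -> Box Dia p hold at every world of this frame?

Yes

Axiom B corresponds to the accessibility relation being symmetric.
Symmetric: yes — every pair in R has its reverse in R.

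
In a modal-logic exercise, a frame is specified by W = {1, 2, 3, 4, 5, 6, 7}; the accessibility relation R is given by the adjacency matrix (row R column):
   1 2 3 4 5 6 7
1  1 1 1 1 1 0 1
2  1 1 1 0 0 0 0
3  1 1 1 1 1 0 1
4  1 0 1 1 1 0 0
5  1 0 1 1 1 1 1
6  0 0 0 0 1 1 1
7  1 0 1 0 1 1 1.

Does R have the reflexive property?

Reflexive: yes — every world is R-related to itself.

Yes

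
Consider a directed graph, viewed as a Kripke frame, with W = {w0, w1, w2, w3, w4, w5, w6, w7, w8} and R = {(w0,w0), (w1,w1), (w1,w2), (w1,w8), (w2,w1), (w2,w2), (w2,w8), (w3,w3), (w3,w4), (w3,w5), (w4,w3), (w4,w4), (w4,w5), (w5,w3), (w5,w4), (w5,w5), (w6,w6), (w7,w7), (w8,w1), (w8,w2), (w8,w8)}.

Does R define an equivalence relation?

Yes

Reflexive: yes — every world is R-related to itself.
Symmetric: yes — every pair in R has its reverse in R.
Transitive: yes — every two-step R-path is closed by a direct edge.
So R is an equivalence relation.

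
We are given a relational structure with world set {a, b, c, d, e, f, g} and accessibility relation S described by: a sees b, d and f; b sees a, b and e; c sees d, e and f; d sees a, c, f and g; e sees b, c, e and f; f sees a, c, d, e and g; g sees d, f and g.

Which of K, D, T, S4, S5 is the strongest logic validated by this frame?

Serial (axiom D): yes — every world has a successor (e.g. a S b).
Reflexive (axiom T): no — a is not related to itself.
Transitive (axiom 4): no — a S b and b S e, but not a S e.
Euclidean (axiom 5): no — a S b and a S d, but not b S d.
So F validates K, D; T would additionally require S to be reflexive. The strongest is D.

D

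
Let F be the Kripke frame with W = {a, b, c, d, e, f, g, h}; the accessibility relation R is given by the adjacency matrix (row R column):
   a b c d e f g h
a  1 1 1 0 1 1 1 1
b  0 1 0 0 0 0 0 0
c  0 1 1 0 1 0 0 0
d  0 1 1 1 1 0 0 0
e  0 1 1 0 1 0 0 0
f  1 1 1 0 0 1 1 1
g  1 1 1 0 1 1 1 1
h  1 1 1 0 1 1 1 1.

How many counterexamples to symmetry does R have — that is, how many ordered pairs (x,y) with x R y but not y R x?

16

Enumerating: (a,b), (a,c), (a,e), (c,b), (d,b), (d,c), (d,e), (e,b), (f,b), (f,c), (g,b), (g,c), (g,e), (h,b), (h,c), (h,e).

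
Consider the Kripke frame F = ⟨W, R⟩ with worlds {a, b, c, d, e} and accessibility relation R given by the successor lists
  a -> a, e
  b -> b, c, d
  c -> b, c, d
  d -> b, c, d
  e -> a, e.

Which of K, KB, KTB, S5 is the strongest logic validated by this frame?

S5

Symmetric (axiom B): yes — every pair in R has its reverse in R.
Reflexive (axiom T): yes — every world is R-related to itself.
Euclidean (axiom 5): yes — any two successors of a common world are R-related.
So F validates K, KB, KTB, S5. The strongest is S5.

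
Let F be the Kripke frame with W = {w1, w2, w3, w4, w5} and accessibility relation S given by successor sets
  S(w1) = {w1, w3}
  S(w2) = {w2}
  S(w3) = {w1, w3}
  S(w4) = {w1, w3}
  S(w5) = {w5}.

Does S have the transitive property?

Yes

Transitive: yes — every two-step S-path is closed by a direct edge.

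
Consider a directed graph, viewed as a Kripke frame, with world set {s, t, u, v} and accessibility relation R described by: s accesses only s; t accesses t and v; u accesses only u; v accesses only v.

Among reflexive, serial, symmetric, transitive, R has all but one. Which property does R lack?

symmetric

Reflexive: yes — every world is R-related to itself.
Serial: yes — every world has a successor (e.g. s R s).
Symmetric: no — t R v but not v R t.
Transitive: yes — every two-step R-path is closed by a direct edge.
Only symmetric fails.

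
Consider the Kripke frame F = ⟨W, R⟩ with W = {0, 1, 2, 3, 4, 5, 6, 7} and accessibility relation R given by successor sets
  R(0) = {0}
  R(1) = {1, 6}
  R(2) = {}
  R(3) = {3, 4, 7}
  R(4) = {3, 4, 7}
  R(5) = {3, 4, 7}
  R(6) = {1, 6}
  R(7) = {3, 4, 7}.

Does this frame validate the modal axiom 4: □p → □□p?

Yes

The schema 4 characterises exactly the transitive frames.
Transitive: yes — every two-step R-path is closed by a direct edge.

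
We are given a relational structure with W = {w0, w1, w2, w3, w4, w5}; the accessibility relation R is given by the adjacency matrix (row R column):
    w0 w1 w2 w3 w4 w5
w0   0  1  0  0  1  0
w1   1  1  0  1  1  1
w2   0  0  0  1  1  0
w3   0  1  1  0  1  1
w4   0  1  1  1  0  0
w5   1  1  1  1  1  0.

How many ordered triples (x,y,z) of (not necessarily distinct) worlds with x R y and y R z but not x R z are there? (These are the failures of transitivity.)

27

Enumerating: (w0,w1,w0), (w0,w1,w3), (w0,w1,w5), (w0,w4,w2), (w0,w4,w3), (w1,w3,w2), (w1,w4,w2), (w1,w5,w2), (w2,w3,w1), (w2,w3,w2), (w2,w3,w5), (w2,w4,w1), … and 15 more.
Total: 27.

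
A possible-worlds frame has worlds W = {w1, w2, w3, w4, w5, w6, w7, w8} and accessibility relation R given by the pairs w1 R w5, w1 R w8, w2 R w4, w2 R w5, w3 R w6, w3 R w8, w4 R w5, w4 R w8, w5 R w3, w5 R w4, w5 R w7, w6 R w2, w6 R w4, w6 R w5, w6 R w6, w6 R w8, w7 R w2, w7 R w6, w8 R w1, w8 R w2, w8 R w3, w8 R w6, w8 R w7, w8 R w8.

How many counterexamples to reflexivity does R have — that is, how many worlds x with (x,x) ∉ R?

Enumerating: w1, w2, w3, w4, w5, w7.

6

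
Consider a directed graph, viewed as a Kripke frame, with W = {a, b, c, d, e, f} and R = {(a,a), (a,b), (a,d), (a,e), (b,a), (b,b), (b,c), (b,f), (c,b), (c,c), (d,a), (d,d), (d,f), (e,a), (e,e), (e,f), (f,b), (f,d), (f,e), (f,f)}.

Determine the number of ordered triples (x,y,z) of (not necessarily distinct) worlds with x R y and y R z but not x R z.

Enumerating: (a,b,c), (a,b,f), (a,d,f), (a,e,f), (b,a,d), (b,a,e), (b,f,d), (b,f,e), (c,b,a), (c,b,f), (d,a,b), (d,a,e), … and 10 more.
Total: 22.

22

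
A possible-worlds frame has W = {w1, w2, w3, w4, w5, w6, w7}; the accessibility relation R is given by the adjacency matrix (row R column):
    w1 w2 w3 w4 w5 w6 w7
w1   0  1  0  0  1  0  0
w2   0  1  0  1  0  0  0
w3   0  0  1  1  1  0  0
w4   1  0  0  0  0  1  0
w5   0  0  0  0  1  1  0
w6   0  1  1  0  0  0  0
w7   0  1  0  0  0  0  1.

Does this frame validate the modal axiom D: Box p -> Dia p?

Yes

The schema D characterises exactly the serial frames.
Serial: yes — every world has a successor (e.g. w1 R w2).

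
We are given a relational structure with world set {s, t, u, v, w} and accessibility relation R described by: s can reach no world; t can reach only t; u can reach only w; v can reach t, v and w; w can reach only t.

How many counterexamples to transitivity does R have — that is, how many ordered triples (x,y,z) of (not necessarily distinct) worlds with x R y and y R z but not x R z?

1

Enumerating: (u,w,t).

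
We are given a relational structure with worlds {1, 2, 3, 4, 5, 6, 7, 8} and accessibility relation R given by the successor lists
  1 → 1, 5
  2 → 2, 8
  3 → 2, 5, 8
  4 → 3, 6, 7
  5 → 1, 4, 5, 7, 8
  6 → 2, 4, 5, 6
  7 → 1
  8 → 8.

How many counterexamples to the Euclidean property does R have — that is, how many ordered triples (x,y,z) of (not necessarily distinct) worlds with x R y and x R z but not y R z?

36

Enumerating: (2,8,2), (3,2,5), (3,5,2), (3,8,2), (3,8,5), (4,3,3), (4,3,6), (4,3,7), (4,6,3), (4,6,7), (4,7,3), (4,7,6), … and 24 more.
Total: 36.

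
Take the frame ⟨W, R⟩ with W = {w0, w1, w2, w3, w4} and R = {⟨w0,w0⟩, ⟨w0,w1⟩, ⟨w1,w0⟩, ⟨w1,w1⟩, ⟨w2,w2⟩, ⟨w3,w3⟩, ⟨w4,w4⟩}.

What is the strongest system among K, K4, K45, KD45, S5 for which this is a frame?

S5

Transitive (axiom 4): yes — every two-step R-path is closed by a direct edge.
Euclidean (axiom 5): yes — any two successors of a common world are R-related.
Serial (axiom D): yes — every world has a successor (e.g. w0 R w0).
Reflexive (axiom T): yes — every world is R-related to itself.
So F validates K, K4, K45, KD45, S5. The strongest is S5.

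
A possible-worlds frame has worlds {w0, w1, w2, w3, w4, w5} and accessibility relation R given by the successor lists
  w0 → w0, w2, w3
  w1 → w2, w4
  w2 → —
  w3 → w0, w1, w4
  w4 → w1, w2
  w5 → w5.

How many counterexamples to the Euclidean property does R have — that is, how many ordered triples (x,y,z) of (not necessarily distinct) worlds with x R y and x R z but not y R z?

17

Enumerating: (w0,w2,w0), (w0,w2,w2), (w0,w2,w3), (w0,w3,w2), (w0,w3,w3), (w1,w2,w2), (w1,w2,w4), (w1,w4,w4), (w3,w0,w1), (w3,w0,w4), (w3,w1,w0), (w3,w1,w1), (w3,w4,w0), (w3,w4,w4), (w4,w1,w1), (w4,w2,w1), (w4,w2,w2).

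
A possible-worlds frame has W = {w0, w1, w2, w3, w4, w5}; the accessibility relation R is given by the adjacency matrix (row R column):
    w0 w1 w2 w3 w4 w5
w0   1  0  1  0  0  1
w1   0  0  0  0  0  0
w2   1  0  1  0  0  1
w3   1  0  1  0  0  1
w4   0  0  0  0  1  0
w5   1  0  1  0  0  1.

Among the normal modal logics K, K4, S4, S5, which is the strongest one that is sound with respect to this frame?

K4

Transitive (axiom 4): yes — every two-step R-path is closed by a direct edge.
Reflexive (axiom T): no — w1 is not related to itself.
Euclidean (axiom 5): yes — any two successors of a common world are R-related.
So F validates K, K4; S4 would additionally require R to be reflexive. The strongest is K4.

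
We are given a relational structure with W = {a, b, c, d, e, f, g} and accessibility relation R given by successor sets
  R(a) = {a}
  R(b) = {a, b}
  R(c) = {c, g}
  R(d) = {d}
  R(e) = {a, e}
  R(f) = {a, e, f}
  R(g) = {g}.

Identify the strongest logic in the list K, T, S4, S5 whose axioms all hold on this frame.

S4

Reflexive (axiom T): yes — every world is R-related to itself.
Transitive (axiom 4): yes — every two-step R-path is closed by a direct edge.
Euclidean (axiom 5): no — f R a and f R e, but not a R e.
So F validates K, T, S4; S5 would additionally require R to be Euclidean. The strongest is S4.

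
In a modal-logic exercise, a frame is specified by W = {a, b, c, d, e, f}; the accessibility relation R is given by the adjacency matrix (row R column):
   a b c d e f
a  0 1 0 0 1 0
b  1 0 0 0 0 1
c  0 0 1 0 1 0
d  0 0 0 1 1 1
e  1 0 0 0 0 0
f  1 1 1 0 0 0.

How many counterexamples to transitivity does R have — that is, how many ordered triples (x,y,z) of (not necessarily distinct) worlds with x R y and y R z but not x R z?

17

Enumerating: (a,b,a), (a,b,f), (a,e,a), (b,a,b), (b,a,e), (b,f,b), (b,f,c), (c,e,a), (d,e,a), (d,f,a), (d,f,b), (d,f,c), (e,a,b), (e,a,e), (f,a,e), (f,b,f), (f,c,e).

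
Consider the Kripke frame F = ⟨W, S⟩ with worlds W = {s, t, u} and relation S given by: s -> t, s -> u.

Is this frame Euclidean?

Euclidean: no — s S t and s S u, but not t S u.

No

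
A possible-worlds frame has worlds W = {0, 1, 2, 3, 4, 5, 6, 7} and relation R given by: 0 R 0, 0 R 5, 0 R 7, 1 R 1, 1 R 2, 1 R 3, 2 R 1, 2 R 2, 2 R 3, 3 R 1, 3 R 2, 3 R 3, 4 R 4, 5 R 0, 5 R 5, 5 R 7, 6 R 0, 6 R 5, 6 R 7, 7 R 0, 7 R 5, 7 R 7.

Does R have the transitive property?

Yes

Transitive: yes — every two-step R-path is closed by a direct edge.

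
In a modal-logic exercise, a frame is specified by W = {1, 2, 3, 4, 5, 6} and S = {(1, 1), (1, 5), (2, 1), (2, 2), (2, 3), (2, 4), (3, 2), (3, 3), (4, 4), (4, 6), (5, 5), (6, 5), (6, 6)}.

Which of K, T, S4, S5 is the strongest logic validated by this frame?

T

Reflexive (axiom T): yes — every world is S-related to itself.
Transitive (axiom 4): no — 2 S 1 and 1 S 5, but not 2 S 5.
Euclidean (axiom 5): no — 2 S 1 and 2 S 3, but not 1 S 3.
So F validates K, T; S4 would additionally require S to be transitive. The strongest is T.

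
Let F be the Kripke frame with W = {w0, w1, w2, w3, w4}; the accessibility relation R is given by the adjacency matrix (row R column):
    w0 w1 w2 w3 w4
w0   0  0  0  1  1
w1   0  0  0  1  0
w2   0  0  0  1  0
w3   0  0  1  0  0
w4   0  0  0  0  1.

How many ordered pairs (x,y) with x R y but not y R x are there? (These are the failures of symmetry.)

3

Enumerating: (w0,w3), (w0,w4), (w1,w3).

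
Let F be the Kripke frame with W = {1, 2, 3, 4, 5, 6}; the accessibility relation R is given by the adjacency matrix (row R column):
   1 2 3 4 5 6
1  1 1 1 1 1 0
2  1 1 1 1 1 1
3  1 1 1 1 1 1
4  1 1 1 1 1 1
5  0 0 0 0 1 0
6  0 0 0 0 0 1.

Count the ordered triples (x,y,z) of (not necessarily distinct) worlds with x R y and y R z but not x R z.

3

Enumerating: (1,2,6), (1,3,6), (1,4,6).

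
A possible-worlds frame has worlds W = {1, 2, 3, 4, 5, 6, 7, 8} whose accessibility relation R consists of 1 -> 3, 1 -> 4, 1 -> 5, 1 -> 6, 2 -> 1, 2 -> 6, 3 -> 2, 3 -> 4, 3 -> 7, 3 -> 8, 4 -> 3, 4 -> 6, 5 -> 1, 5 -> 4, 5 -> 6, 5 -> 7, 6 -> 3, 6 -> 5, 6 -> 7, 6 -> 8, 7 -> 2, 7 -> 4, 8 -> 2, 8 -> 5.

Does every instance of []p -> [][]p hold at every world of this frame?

Axiom 4 corresponds to the accessibility relation being transitive.
Transitive: no — 1 R 3 and 3 R 2, but not 1 R 2.

No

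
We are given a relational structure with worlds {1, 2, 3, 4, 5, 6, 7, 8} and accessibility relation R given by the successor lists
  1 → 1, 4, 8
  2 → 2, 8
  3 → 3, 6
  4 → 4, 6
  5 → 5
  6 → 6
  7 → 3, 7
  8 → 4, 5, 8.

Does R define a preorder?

Reflexive: yes — every world is R-related to itself.
Transitive: no — 1 R 4 and 4 R 6, but not 1 R 6.
So R is not a preorder.

No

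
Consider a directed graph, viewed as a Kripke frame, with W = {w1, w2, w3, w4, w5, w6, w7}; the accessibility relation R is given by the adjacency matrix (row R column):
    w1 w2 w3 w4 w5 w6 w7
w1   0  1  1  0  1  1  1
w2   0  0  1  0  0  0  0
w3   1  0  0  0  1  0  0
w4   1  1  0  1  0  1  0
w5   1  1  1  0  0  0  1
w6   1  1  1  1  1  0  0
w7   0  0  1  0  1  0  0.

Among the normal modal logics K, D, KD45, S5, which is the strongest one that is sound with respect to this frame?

Serial (axiom D): yes — every world has a successor (e.g. w1 R w2).
Euclidean (axiom 5): no — w1 R w2 and w1 R w5, but not w2 R w5.
Transitive (axiom 4): no — w1 R w6 and w6 R w4, but not w1 R w4.
Reflexive (axiom T): no — w1 is not related to itself.
So F validates K, D; KD45 would additionally require R to be Euclidean and transitive. The strongest is D.

D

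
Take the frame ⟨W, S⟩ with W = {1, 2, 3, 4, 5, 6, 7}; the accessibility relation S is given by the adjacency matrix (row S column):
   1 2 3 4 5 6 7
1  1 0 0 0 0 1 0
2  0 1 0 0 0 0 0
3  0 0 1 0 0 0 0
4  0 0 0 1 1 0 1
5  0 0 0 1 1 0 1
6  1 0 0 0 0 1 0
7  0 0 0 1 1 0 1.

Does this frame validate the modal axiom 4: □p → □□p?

The schema 4 characterises exactly the transitive frames.
Transitive: yes — every two-step S-path is closed by a direct edge.

Yes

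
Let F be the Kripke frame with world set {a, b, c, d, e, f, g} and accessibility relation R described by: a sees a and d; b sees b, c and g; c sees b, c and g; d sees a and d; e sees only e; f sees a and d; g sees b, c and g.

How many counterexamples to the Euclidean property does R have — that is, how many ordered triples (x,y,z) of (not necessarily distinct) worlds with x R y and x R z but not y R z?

0

R is Euclidean; there are no such tuples.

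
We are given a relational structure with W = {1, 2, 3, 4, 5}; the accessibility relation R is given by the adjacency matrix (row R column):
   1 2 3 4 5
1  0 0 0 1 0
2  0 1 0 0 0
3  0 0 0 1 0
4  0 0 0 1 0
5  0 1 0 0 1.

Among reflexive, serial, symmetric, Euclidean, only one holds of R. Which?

serial

Reflexive: no — 1 is not related to itself.
Serial: yes — every world has a successor (e.g. 1 R 4).
Symmetric: no — 1 R 4 but not 4 R 1.
Euclidean: no — 5 R 2 and 5 R 5, but not 2 R 5.
Only serial holds.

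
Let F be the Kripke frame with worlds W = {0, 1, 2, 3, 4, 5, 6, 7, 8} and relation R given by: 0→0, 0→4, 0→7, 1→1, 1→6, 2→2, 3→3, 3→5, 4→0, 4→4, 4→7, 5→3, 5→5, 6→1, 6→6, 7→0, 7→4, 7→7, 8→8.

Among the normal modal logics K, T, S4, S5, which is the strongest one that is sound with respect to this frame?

S5

Reflexive (axiom T): yes — every world is R-related to itself.
Transitive (axiom 4): yes — every two-step R-path is closed by a direct edge.
Euclidean (axiom 5): yes — any two successors of a common world are R-related.
So F validates K, T, S4, S5. The strongest is S5.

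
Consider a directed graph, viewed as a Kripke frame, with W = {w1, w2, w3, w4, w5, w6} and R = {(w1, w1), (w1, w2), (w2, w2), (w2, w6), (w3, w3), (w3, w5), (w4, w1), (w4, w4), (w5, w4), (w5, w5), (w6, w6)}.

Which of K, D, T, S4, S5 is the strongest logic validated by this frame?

T

Serial (axiom D): yes — every world has a successor (e.g. w1 R w1).
Reflexive (axiom T): yes — every world is R-related to itself.
Transitive (axiom 4): no — w1 R w2 and w2 R w6, but not w1 R w6.
Euclidean (axiom 5): no — w1 R w2 and w1 R w1, but not w2 R w1.
So F validates K, D, T; S4 would additionally require R to be transitive. The strongest is T.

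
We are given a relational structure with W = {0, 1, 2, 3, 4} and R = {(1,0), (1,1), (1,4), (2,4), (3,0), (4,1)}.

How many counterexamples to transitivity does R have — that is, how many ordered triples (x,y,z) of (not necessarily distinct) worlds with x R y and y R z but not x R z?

3

Enumerating: (2,4,1), (4,1,0), (4,1,4).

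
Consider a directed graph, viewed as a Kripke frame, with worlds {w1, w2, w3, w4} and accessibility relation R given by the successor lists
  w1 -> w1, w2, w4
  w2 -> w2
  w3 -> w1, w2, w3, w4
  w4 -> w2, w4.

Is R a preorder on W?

Yes

Reflexive: yes — every world is R-related to itself.
Transitive: yes — every two-step R-path is closed by a direct edge.
So R is a preorder.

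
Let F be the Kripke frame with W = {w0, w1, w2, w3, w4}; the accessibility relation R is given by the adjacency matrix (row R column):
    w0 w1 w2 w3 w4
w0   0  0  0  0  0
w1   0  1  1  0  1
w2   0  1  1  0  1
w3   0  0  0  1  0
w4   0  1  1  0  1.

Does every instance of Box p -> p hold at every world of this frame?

No

The schema T characterises exactly the reflexive frames.
Reflexive: no — w0 is not related to itself.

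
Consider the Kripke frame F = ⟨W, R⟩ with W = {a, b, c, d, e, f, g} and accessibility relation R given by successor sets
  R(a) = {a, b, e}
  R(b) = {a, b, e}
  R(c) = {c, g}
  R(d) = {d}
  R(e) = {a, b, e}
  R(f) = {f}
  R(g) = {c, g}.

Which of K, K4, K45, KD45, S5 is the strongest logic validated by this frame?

Transitive (axiom 4): yes — every two-step R-path is closed by a direct edge.
Euclidean (axiom 5): yes — any two successors of a common world are R-related.
Serial (axiom D): yes — every world has a successor (e.g. a R a).
Reflexive (axiom T): yes — every world is R-related to itself.
So F validates K, K4, K45, KD45, S5. The strongest is S5.

S5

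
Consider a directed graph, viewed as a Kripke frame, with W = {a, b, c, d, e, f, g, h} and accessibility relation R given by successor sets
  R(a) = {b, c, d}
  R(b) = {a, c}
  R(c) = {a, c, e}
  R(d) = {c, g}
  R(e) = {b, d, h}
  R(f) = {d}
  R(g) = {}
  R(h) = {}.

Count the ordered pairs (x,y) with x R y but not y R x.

Enumerating: (a,d), (b,c), (c,e), (d,c), (d,g), (e,b), (e,d), (e,h), (f,d).

9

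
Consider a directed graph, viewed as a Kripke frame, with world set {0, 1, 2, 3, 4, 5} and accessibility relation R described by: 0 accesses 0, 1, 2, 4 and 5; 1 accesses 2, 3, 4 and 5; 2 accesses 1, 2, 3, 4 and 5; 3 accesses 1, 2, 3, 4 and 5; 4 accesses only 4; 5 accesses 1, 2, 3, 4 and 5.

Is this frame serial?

Serial: yes — every world has a successor (e.g. 0 R 0).

Yes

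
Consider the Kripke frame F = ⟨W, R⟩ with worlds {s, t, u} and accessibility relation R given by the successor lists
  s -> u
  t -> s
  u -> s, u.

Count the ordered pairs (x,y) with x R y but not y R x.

Enumerating: (t,s).

1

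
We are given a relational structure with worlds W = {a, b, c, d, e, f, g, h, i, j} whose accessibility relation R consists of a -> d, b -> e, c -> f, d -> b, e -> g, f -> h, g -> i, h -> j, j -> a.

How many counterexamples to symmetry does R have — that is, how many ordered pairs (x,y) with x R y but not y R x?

Enumerating: (a,d), (b,e), (c,f), (d,b), (e,g), (f,h), (g,i), (h,j), (j,a).

9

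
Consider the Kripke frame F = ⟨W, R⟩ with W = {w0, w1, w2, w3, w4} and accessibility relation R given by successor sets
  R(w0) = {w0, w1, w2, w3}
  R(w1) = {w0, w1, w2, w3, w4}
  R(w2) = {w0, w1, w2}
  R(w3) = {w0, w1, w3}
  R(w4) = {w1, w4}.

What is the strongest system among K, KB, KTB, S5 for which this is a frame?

KTB

Symmetric (axiom B): yes — every pair in R has its reverse in R.
Reflexive (axiom T): yes — every world is R-related to itself.
Euclidean (axiom 5): no — w0 R w2 and w0 R w3, but not w2 R w3.
So F validates K, KB, KTB; S5 would additionally require R to be Euclidean. The strongest is KTB.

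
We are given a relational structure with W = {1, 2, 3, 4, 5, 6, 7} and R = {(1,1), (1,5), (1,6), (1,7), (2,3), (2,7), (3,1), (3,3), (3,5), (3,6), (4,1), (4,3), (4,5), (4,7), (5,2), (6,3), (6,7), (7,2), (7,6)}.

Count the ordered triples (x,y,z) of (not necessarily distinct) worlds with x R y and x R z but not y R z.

39

Enumerating: (1,5,1), (1,5,5), (1,5,6), (1,5,7), (1,6,1), (1,6,5), (1,6,6), (1,7,1), (1,7,5), (1,7,7), (2,3,7), (2,7,3), … and 27 more.
Total: 39.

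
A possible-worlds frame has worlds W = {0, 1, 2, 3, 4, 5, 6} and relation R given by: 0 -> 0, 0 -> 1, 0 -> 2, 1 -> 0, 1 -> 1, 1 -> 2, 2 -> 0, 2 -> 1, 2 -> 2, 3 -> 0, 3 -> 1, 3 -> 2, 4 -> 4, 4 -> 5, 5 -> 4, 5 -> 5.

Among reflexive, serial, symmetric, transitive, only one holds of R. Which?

Reflexive: no — 3 is not related to itself.
Serial: no — 6 has no R-successor.
Symmetric: no — 3 R 0 but not 0 R 3.
Transitive: yes — every two-step R-path is closed by a direct edge.
Only transitive holds.

transitive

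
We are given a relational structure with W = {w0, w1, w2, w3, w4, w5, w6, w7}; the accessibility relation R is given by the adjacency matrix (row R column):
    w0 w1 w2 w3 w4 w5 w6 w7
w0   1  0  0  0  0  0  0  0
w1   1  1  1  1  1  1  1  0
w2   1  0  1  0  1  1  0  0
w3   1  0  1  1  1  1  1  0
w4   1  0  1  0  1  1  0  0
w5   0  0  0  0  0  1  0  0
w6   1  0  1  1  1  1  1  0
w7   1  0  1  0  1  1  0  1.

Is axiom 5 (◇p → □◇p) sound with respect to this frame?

Axiom 5 corresponds to the accessibility relation being Euclidean.
Euclidean: no — w1 R w0 and w1 R w2, but not w0 R w2.

No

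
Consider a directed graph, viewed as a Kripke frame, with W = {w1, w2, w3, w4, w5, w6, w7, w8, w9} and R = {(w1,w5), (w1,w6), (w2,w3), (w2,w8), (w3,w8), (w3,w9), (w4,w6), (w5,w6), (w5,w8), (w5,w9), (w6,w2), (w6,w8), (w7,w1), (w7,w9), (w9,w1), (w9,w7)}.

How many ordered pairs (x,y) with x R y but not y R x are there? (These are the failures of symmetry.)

14

Enumerating: (w1,w5), (w1,w6), (w2,w3), (w2,w8), (w3,w8), (w3,w9), (w4,w6), (w5,w6), (w5,w8), (w5,w9), (w6,w2), (w6,w8), (w7,w1), (w9,w1).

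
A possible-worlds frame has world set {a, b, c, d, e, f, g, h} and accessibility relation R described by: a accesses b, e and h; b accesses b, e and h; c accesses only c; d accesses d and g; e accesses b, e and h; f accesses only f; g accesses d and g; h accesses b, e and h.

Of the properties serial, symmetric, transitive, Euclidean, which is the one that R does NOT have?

Serial: yes — every world has a successor (e.g. a R b).
Symmetric: no — a R b but not b R a.
Transitive: yes — every two-step R-path is closed by a direct edge.
Euclidean: yes — any two successors of a common world are R-related.
Only symmetric fails.

symmetric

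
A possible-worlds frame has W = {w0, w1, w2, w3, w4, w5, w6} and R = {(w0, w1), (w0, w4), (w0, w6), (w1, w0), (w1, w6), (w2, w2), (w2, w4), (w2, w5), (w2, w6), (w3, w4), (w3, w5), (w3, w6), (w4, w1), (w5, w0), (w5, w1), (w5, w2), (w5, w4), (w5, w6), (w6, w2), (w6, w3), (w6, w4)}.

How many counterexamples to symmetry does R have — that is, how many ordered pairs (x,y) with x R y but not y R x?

Enumerating: (w0,w4), (w0,w6), (w1,w6), (w2,w4), (w3,w4), (w3,w5), (w4,w1), (w5,w0), (w5,w1), (w5,w4), (w5,w6), (w6,w4).

12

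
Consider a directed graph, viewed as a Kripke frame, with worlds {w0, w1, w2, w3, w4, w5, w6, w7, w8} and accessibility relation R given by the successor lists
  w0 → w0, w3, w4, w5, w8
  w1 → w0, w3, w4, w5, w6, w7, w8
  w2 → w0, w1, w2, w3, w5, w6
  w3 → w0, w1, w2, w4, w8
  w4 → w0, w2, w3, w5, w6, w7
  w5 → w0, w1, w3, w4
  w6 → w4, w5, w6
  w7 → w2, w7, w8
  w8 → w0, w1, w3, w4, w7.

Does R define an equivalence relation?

Reflexive: no — w1 is not related to itself.
Symmetric: no — w1 R w0 but not w0 R w1.
Transitive: no — w0 R w3 and w3 R w1, but not w0 R w1.
So R is not an equivalence relation.

No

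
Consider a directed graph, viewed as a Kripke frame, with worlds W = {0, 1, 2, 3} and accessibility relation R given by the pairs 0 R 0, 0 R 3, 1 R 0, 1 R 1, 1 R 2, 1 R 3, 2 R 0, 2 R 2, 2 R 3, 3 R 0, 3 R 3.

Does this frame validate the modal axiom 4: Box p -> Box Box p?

Yes

By correspondence theory, 4 is valid on a frame iff R is transitive.
Transitive: yes — every two-step R-path is closed by a direct edge.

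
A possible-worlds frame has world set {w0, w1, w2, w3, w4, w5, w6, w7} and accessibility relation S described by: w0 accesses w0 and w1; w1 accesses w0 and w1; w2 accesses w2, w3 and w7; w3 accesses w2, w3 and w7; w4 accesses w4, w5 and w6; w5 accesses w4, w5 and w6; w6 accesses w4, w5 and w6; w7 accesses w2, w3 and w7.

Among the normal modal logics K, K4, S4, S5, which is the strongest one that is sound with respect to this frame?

Transitive (axiom 4): yes — every two-step S-path is closed by a direct edge.
Reflexive (axiom T): yes — every world is S-related to itself.
Euclidean (axiom 5): yes — any two successors of a common world are S-related.
So F validates K, K4, S4, S5. The strongest is S5.

S5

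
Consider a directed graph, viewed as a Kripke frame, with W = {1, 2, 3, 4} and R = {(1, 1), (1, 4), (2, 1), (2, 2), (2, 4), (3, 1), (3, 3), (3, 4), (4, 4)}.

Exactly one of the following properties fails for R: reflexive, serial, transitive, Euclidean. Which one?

Reflexive: yes — every world is R-related to itself.
Serial: yes — every world has a successor (e.g. 1 R 1).
Transitive: yes — every two-step R-path is closed by a direct edge.
Euclidean: no — 2 R 4 and 2 R 1, but not 4 R 1.
Only Euclidean fails.

Euclidean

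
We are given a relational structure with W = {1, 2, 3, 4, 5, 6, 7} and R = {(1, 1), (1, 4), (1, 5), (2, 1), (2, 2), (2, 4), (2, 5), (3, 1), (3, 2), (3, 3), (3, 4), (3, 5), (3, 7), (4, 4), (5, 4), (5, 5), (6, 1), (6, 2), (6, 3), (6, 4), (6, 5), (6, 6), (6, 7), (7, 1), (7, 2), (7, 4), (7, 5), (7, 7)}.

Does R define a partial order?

Reflexive: yes — every world is R-related to itself.
Transitive: yes — every two-step R-path is closed by a direct edge.
Antisymmetric: yes — no distinct pair is related both ways.
So R is a partial order.

Yes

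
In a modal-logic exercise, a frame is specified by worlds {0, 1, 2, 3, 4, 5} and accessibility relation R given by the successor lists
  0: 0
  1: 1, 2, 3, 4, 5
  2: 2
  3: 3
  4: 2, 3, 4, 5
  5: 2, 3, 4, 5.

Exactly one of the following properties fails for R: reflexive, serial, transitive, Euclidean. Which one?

Euclidean

Reflexive: yes — every world is R-related to itself.
Serial: yes — every world has a successor (e.g. 0 R 0).
Transitive: yes — every two-step R-path is closed by a direct edge.
Euclidean: no — 1 R 2 and 1 R 3, but not 2 R 3.
Only Euclidean fails.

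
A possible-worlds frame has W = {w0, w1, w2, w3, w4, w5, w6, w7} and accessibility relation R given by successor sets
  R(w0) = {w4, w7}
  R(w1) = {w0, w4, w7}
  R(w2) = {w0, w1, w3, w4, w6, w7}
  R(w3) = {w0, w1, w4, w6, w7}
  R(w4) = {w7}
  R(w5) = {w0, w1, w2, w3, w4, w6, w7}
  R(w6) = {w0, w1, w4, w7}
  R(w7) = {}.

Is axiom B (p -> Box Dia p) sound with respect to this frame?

No

Axiom B corresponds to the accessibility relation being symmetric.
Symmetric: no — w0 R w4 but not w4 R w0.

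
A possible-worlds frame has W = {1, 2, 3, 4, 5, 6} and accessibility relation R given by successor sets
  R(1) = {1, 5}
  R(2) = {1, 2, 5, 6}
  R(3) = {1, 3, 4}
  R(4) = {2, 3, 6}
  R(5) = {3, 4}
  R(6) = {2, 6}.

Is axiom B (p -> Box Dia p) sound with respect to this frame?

The schema B characterises exactly the symmetric frames.
Symmetric: no — 1 R 5 but not 5 R 1.

No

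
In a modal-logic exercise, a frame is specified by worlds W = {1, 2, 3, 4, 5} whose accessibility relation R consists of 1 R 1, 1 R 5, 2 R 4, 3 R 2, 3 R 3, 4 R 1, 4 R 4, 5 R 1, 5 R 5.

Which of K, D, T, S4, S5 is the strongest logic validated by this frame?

Serial (axiom D): yes — every world has a successor (e.g. 1 R 1).
Reflexive (axiom T): no — 2 is not related to itself.
Transitive (axiom 4): no — 2 R 4 and 4 R 1, but not 2 R 1.
Euclidean (axiom 5): no — 3 R 2 and 3 R 2, but not 2 R 2.
So F validates K, D; T would additionally require R to be reflexive. The strongest is D.

D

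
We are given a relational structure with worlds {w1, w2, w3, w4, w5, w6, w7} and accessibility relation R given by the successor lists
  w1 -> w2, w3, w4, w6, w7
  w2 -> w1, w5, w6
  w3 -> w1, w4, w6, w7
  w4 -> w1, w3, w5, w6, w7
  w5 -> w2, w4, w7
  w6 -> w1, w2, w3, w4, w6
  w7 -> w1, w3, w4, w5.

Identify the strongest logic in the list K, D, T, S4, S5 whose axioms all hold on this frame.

Serial (axiom D): yes — every world has a successor (e.g. w1 R w2).
Reflexive (axiom T): no — w1 is not related to itself.
Transitive (axiom 4): no — w1 R w2 and w2 R w5, but not w1 R w5.
Euclidean (axiom 5): no — w1 R w2 and w1 R w3, but not w2 R w3.
So F validates K, D; T would additionally require R to be reflexive. The strongest is D.

D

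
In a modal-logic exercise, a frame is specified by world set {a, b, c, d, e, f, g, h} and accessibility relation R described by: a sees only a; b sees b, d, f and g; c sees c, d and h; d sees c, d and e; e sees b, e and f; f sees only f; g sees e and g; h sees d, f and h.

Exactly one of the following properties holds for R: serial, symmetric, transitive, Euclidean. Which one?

Serial: yes — every world has a successor (e.g. a R a).
Symmetric: no — b R d but not d R b.
Transitive: no — b R d and d R c, but not b R c.
Euclidean: no — b R d and b R f, but not d R f.
Only serial holds.

serial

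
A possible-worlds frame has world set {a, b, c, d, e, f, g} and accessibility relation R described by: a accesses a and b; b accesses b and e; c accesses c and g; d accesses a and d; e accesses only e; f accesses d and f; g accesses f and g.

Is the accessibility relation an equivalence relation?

Reflexive: yes — every world is R-related to itself.
Symmetric: no — a R b but not b R a.
Transitive: no — a R b and b R e, but not a R e.
So R is not an equivalence relation.

No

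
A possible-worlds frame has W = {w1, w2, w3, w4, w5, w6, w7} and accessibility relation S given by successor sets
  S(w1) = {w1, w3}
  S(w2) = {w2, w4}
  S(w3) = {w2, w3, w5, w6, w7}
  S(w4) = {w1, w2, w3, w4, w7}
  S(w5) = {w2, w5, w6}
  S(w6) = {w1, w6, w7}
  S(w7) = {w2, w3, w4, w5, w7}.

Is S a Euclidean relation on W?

Euclidean: no — w3 S w2 and w3 S w5, but not w2 S w5.

No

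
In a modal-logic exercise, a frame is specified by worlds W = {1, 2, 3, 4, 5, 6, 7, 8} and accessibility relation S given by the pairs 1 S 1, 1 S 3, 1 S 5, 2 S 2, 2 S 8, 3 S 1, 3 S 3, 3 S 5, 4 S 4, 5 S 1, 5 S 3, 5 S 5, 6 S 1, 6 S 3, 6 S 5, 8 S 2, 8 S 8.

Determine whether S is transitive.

Transitive: yes — every two-step S-path is closed by a direct edge.

Yes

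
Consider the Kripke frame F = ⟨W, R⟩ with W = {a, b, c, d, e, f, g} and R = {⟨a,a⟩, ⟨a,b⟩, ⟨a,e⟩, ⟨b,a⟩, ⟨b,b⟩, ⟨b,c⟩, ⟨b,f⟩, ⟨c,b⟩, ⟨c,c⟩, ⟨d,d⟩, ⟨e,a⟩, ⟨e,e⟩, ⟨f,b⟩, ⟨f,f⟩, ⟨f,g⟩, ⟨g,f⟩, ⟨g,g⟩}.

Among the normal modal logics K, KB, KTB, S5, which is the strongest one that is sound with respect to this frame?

Symmetric (axiom B): yes — every pair in R has its reverse in R.
Reflexive (axiom T): yes — every world is R-related to itself.
Euclidean (axiom 5): no — a R b and a R e, but not b R e.
So F validates K, KB, KTB; S5 would additionally require R to be Euclidean. The strongest is KTB.

KTB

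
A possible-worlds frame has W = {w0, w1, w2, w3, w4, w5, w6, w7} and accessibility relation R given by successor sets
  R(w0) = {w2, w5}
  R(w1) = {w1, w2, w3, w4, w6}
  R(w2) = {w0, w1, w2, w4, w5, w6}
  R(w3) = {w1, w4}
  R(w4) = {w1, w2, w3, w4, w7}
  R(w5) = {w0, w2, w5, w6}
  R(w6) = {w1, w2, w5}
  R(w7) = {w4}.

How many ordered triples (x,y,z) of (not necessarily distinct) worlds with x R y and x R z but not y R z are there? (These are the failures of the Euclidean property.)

38

Enumerating: (w1,w2,w3), (w1,w3,w2), (w1,w3,w3), (w1,w3,w6), (w1,w4,w6), (w1,w6,w3), (w1,w6,w4), (w1,w6,w6), (w2,w0,w0), (w2,w0,w1), (w2,w0,w4), (w2,w0,w6), … and 26 more.
Total: 38.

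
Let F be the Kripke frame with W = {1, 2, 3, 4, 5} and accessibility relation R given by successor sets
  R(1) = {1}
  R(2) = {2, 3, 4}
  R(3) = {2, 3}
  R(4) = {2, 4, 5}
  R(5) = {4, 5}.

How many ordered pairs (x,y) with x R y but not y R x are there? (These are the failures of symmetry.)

0

R is symmetric; there are no such tuples.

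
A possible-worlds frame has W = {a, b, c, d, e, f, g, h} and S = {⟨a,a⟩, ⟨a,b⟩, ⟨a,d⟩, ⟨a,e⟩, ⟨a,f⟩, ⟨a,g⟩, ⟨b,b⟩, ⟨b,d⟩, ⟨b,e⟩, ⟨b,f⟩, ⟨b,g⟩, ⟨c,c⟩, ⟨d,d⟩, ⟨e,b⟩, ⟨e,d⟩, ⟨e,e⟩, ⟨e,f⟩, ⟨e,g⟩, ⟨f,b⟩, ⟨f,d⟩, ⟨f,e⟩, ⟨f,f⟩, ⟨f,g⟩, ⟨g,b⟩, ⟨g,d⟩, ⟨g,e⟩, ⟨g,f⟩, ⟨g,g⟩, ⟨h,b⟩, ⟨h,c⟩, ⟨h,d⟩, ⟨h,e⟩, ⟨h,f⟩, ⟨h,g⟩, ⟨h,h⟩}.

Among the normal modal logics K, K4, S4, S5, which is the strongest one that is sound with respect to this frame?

Transitive (axiom 4): yes — every two-step S-path is closed by a direct edge.
Reflexive (axiom T): yes — every world is S-related to itself.
Euclidean (axiom 5): no — a S d and a S b, but not d S b.
So F validates K, K4, S4; S5 would additionally require S to be Euclidean. The strongest is S4.

S4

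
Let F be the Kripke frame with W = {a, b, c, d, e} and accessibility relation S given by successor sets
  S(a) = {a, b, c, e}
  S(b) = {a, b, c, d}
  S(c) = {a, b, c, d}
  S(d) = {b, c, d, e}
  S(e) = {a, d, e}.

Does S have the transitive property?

Transitive: no — a S b and b S d, but not a S d.

No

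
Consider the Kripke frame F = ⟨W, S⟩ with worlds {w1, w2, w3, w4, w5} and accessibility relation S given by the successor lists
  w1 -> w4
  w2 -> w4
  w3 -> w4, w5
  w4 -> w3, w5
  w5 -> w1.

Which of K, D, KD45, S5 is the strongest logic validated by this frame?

D

Serial (axiom D): yes — every world has a successor (e.g. w1 S w4).
Euclidean (axiom 5): no — w3 S w5 and w3 S w4, but not w5 S w4.
Transitive (axiom 4): no — w1 S w4 and w4 S w3, but not w1 S w3.
Reflexive (axiom T): no — w1 is not related to itself.
So F validates K, D; KD45 would additionally require S to be Euclidean and transitive. The strongest is D.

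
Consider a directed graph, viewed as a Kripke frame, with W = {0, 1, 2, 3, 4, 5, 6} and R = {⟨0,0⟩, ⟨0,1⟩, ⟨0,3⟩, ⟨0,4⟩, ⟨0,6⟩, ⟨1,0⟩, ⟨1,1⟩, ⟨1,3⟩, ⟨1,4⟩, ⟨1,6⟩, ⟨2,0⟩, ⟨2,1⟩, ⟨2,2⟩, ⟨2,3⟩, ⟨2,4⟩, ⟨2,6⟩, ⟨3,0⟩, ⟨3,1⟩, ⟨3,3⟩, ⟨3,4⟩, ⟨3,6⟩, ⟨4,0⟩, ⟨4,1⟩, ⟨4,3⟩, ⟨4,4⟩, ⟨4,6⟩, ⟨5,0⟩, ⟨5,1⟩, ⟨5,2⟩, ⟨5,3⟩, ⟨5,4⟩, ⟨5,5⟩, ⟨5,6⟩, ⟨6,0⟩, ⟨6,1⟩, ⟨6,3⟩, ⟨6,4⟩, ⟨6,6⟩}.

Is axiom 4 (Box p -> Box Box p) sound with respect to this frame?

Yes

The schema 4 characterises exactly the transitive frames.
Transitive: yes — every two-step R-path is closed by a direct edge.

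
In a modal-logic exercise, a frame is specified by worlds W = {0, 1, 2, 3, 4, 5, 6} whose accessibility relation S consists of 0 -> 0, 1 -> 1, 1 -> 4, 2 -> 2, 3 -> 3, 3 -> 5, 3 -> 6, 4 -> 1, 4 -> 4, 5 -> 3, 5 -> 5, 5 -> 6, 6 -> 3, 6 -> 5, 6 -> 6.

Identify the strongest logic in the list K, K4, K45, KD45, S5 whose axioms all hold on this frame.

S5

Transitive (axiom 4): yes — every two-step S-path is closed by a direct edge.
Euclidean (axiom 5): yes — any two successors of a common world are S-related.
Serial (axiom D): yes — every world has a successor (e.g. 0 S 0).
Reflexive (axiom T): yes — every world is S-related to itself.
So F validates K, K4, K45, KD45, S5. The strongest is S5.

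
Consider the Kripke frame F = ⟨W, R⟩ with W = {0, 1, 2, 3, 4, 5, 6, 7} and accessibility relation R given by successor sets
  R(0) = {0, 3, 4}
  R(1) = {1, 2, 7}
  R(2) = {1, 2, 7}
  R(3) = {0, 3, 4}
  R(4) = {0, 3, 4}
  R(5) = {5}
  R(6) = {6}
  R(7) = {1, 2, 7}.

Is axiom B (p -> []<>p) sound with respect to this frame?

By correspondence theory, B is valid on a frame iff R is symmetric.
Symmetric: yes — every pair in R has its reverse in R.

Yes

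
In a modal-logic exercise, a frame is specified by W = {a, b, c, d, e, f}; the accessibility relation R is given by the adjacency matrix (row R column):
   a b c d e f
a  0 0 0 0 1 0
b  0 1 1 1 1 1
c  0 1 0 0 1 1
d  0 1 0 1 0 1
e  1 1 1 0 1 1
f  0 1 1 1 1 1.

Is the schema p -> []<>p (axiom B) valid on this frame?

By correspondence theory, B is valid on a frame iff R is symmetric.
Symmetric: yes — every pair in R has its reverse in R.

Yes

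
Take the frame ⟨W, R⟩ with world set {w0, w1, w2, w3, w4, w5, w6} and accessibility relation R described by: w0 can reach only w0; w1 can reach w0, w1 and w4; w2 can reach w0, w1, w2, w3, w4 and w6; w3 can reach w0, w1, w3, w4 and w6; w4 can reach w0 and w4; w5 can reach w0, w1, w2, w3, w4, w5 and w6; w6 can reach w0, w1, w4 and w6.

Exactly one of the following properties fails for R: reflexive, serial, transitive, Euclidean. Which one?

Reflexive: yes — every world is R-related to itself.
Serial: yes — every world has a successor (e.g. w0 R w0).
Transitive: yes — every two-step R-path is closed by a direct edge.
Euclidean: no — w1 R w0 and w1 R w4, but not w0 R w4.
Only Euclidean fails.

Euclidean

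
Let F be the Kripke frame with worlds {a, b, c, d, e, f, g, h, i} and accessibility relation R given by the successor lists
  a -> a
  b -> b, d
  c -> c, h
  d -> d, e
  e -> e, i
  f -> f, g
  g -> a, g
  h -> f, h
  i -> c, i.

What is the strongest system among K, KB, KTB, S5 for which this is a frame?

Symmetric (axiom B): no — b R d but not d R b.
Reflexive (axiom T): yes — every world is R-related to itself.
Euclidean (axiom 5): no — b R d and b R b, but not d R b.
So F validates K; KB would additionally require R to be symmetric. The strongest is K.

K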